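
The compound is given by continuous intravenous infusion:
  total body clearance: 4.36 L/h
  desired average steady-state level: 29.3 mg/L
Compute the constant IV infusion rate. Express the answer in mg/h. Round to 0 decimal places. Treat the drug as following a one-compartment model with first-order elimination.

128 mg/h

At steady state, infusion rate R₀ = Css × CL = 29.3 × 4.360 = 127.7 mg/h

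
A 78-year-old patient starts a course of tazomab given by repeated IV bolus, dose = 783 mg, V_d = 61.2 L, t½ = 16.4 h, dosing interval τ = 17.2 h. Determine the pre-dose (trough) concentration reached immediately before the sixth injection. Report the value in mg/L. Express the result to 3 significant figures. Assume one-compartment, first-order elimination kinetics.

11.7 mg/L

C₀ per dose = Dose / Vd = 783 / 61.2 = 12.79 mg/L
k = ln2 / t½ = 0.693147 / 16.4 = 0.04227 h⁻¹
Fraction remaining after one interval: r = e^(−kτ) = e^(−0.04227 × 17.2) = 0.4833
Before dose 6, 5 doses have been given (aged 1τ, 2τ, 3τ, 4τ, 5τ).
C_trough = C₀ × (r + r² + … + r^5) = C₀ × r(1−r^5)/(1−r)
        = 12.79 × 0.4833 × (1 − 0.02637) / (1 − 0.4833) = 11.65 mg/L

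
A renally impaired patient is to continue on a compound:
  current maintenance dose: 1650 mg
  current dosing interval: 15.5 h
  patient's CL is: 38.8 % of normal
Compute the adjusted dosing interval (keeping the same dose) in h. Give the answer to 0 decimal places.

40 h

To keep the same average steady-state level, dosing rate must scale with clearance.
CL ratio = 38.8 / 100 = 0.3880
New interval (same dose) = 15.5 / 0.3880 = 39.95 h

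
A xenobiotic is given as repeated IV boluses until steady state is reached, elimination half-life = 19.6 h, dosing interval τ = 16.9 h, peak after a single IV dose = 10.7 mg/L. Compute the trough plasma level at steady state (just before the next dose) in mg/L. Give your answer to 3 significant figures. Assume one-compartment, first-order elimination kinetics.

k = ln2 / t½ = 0.693147 / 19.6 = 0.03536 h⁻¹
e^(−kτ) = e^(−0.03536 × 16.9) = 0.5501
Accumulation ratio R = 1 / (1 − e^(−kτ)) = 1 / (1 − 0.5501) = 2.223
Steady-state trough = C₀ × R × e^(−kτ) = 10.7 × 2.223 × 0.5501 = 13.08 mg/L

13.1 mg/L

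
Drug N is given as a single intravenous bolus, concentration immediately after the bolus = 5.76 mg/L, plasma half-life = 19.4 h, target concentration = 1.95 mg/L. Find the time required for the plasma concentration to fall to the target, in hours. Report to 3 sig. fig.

30.3 h

k = ln2 / t½ = 0.693147 / 19.4 = 0.03573 h⁻¹
t = ln(C₀ / C) / k = ln(5.760 / 1.95) / 0.03573
  = ln(2.954) / 0.03573 = 1.083 / 0.03573 = 30.31 h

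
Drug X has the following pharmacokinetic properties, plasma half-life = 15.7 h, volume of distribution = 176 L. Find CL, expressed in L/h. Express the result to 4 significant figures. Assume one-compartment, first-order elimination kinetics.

k = ln2 / t½ = 0.693147 / 15.7 = 0.04415 h⁻¹
CL = k × Vd = 0.04415 × 176 = 7.770 L/h

7.770 L/h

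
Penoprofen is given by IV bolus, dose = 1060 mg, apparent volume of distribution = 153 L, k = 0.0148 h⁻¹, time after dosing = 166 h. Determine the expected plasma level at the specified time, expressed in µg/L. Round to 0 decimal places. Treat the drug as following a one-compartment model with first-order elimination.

594 µg/L

C₀ = Dose / Vd = 1060 / 153 = 6.928 mg/L
C = C₀ · e^(−k·t) = 6.928 × e^(−0.01480 × 166)
  = 6.928 × 0.08571 = 0.5938 mg/L
Convert: 0.5938 mg/L × 1000 = 593.8 µg/L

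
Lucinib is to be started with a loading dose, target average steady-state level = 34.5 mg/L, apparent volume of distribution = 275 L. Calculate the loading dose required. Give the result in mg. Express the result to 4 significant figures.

9488 mg

LD = Css × Vd = 34.5 × 275 = 9488 mg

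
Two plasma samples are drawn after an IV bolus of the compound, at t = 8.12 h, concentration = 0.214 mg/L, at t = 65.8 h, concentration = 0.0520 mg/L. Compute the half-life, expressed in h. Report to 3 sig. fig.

k = ln(C₁/C₂) / (t₂ − t₁) = ln(0.214/0.0520) / (65.8 − 8.12)
  = 1.415 / 57.68 = 0.02453 h⁻¹
t½ = ln2 / k = 0.693147 / 0.02453 = 28.26 h

28.3 h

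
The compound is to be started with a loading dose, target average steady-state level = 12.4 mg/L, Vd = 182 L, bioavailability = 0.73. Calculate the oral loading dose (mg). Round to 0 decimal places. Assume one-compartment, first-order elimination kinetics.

LD = Css × Vd / F = 12.4 × 182 / 0.73 = 3092 mg

3092 mg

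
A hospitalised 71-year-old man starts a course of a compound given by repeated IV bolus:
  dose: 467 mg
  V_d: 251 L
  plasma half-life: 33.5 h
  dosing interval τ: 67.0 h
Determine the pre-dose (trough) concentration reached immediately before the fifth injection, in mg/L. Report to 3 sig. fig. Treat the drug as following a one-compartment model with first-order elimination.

C₀ per dose = Dose / Vd = 467 / 251 = 1.861 mg/L
k = ln2 / t½ = 0.693147 / 33.5 = 0.02069 h⁻¹
Fraction remaining after one interval: r = e^(−kτ) = e^(−0.02069 × 67.0) = 0.2500
Before dose 5, 4 doses have been given (aged 1τ, 2τ, 3τ, 4τ).
C_trough = C₀ × (r + r² + … + r^4) = C₀ × r(1−r^4)/(1−r)
        = 1.861 × 0.2500 × (1 − 0.003906) / (1 − 0.2500) = 0.6179 mg/L

0.618 mg/L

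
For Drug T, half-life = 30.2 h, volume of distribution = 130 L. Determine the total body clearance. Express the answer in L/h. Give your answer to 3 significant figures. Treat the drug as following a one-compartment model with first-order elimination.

2.98 L/h

k = ln2 / t½ = 0.693147 / 30.2 = 0.02295 h⁻¹
CL = k × Vd = 0.02295 × 130 = 2.984 L/h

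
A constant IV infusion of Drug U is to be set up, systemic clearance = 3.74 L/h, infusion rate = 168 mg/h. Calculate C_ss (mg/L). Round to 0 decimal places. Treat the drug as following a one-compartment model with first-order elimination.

45 mg/L

At steady state Css = R₀ / CL = 168 / 3.740 = 44.92 mg/L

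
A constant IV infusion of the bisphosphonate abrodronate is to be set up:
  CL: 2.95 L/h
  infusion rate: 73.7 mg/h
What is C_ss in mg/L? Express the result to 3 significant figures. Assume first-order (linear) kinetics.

25.0 mg/L

At steady state Css = R₀ / CL = 73.7 / 2.950 = 24.98 mg/L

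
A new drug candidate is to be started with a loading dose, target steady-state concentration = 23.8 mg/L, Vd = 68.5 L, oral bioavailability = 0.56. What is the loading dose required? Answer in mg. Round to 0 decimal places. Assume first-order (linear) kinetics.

2911 mg

LD = Css × Vd / F = 23.8 × 68.5 / 0.56 = 2911 mg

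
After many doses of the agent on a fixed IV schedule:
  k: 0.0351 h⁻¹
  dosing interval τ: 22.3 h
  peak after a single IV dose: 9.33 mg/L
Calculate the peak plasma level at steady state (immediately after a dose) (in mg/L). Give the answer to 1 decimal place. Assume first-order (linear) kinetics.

e^(−kτ) = e^(−0.03510 × 22.3) = 0.4572
Accumulation ratio R = 1 / (1 − e^(−kτ)) = 1 / (1 − 0.4572) = 1.842
Steady-state peak = C₀ × R = 9.33 × 1.842 = 17.19 mg/L

17.2 mg/L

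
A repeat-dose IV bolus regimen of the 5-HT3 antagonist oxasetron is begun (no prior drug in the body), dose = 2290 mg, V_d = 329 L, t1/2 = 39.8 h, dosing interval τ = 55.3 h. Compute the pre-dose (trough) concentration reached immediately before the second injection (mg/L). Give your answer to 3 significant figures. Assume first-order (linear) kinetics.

2.66 mg/L

C₀ per dose = Dose / Vd = 2290 / 329 = 6.960 mg/L
k = ln2 / t½ = 0.693147 / 39.8 = 0.01742 h⁻¹
Fraction remaining after one interval: r = e^(−kτ) = e^(−0.01742 × 55.3) = 0.3816
Before dose 2, 1 dose has been given (aged 1τ).
C_trough = C₀ × r = 6.960 × 0.3816 = 2.656 mg/L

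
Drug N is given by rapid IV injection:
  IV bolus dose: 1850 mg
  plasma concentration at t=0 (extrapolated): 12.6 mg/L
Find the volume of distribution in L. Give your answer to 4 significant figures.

Vd = Dose / C₀ = 1850 / 12.6 = 146.8 L

146.8 L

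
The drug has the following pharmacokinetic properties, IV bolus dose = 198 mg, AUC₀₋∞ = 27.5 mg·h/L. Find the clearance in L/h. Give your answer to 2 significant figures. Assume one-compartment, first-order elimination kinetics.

7.2 L/h

CL = Dose / AUC = 198 / 27.5 = 7.200 L/h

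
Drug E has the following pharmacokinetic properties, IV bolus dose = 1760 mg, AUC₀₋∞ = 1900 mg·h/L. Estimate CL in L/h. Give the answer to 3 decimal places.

CL = Dose / AUC = 1760 / 1900 = 0.9263 L/h

0.926 L/h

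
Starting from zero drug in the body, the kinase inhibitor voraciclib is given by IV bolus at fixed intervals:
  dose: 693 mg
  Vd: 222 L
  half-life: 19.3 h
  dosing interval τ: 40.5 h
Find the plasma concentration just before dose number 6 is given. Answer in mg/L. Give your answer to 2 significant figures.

C₀ per dose = Dose / Vd = 693 / 222 = 3.122 mg/L
k = ln2 / t½ = 0.693147 / 19.3 = 0.03591 h⁻¹
Fraction remaining after one interval: r = e^(−kτ) = e^(−0.03591 × 40.5) = 0.2336
Before dose 6, 5 doses have been given (aged 1τ, 2τ, 3τ, 4τ, 5τ).
C_trough = C₀ × (r + r² + … + r^5) = C₀ × r(1−r^5)/(1−r)
        = 3.122 × 0.2336 × (1 − 0.0006956) / (1 − 0.2336) = 0.9509 mg/L

0.95 mg/L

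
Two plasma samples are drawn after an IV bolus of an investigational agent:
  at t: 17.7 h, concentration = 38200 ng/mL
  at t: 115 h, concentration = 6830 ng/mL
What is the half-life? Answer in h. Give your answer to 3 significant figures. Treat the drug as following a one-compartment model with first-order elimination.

k = ln(C₁/C₂) / (t₂ − t₁) = ln(38200/6830) / (115 − 17.7)
  = 1.722 / 97.30 = 0.01770 h⁻¹
t½ = ln2 / k = 0.693147 / 0.01770 = 39.16 h

39.2 h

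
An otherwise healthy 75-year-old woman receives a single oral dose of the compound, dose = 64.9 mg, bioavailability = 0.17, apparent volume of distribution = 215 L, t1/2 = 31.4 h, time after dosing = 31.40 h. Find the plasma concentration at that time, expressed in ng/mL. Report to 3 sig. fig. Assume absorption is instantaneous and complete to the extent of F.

Amount reaching circulation = F × Dose = 0.17 × 64.90 = 11.03 mg
C₀ = F·Dose / Vd = 11.03 / 215 = 0.05130 mg/L
k = ln2 / t½ = 0.693147 / 31.4 = 0.02207 h⁻¹
t / t½ = 31.40 / 31.4 = 1 half-lives
C = C₀ × (1/2)^1 = 0.05130 × 0.5000 = 0.02565 mg/L
Convert: 0.02565 mg/L × 1000 = 25.65 ng/mL

25.7 ng/mL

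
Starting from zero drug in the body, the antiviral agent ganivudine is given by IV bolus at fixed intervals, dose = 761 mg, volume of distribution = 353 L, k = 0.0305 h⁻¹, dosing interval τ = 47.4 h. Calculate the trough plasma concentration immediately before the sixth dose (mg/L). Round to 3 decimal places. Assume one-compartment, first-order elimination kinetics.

C₀ per dose = Dose / Vd = 761 / 353 = 2.156 mg/L
Fraction remaining after one interval: r = e^(−kτ) = e^(−0.03050 × 47.4) = 0.2356
Before dose 6, 5 doses have been given (aged 1τ, 2τ, 3τ, 4τ, 5τ).
C_trough = C₀ × (r + r² + … + r^5) = C₀ × r(1−r^5)/(1−r)
        = 2.156 × 0.2356 × (1 − 0.0007259) / (1 − 0.2356) = 0.6640 mg/L

0.664 mg/L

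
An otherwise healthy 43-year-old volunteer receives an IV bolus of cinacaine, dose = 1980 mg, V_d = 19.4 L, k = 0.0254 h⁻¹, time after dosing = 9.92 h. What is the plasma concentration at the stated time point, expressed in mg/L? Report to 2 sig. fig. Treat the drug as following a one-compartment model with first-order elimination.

79 mg/L

C₀ = Dose / Vd = 1980 / 19.4 = 102.1 mg/L
C = C₀ · e^(−k·t) = 102.1 × e^(−0.02540 × 9.92)
  = 102.1 × 0.7773 = 79.36 mg/L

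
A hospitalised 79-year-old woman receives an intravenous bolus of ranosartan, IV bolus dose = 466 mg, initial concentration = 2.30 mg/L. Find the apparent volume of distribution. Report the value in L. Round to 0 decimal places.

Vd = Dose / C₀ = 466.0 / 2.30 = 202.6 L

203 L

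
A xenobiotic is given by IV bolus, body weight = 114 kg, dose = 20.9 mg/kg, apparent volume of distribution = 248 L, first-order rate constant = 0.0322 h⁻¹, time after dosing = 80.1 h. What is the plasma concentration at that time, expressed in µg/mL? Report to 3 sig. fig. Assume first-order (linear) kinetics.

Total dose = 20.9 × 114 = 2383 mg
C₀ = Dose / Vd = 2383 / 248 = 9.609 mg/L
C = C₀ · e^(−k·t) = 9.609 × e^(−0.03220 × 80.1)
  = 9.609 × 0.07583 = 0.7287 mg/L
(0.7287 mg/L = 0.7287 µg/mL)

0.729 µg/mL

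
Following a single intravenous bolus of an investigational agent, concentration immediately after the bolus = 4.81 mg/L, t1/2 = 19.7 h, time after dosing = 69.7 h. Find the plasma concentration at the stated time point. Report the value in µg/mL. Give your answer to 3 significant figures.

k = ln2 / t½ = 0.693147 / 19.7 = 0.03519 h⁻¹
C = C₀ · e^(−k·t) = 4.810 × e^(−0.03519 × 69.7)
  = 4.810 × 0.08606 = 0.4139 mg/L
(0.4139 mg/L = 0.4139 µg/mL)

0.414 µg/mL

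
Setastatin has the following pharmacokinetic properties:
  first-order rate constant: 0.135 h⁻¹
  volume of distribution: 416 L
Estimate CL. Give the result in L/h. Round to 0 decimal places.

56 L/h

CL = k × Vd = 0.135 × 416 = 56.16 L/h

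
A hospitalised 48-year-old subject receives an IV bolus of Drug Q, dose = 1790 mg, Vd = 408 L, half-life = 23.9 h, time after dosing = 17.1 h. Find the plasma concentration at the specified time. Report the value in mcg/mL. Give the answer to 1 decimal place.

2.7 mcg/mL

C₀ = Dose / Vd = 1790 / 408 = 4.387 mg/L
k = ln2 / t½ = 0.693147 / 23.9 = 0.02900 h⁻¹
C = C₀ · e^(−k·t) = 4.387 × e^(−0.02900 × 17.1)
  = 4.387 × 0.6090 = 2.672 mg/L
(2.672 mg/L = 2.672 mcg/mL)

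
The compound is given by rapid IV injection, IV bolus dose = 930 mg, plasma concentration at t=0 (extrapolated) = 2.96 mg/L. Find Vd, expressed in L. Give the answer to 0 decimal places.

Vd = Dose / C₀ = 930.0 / 2.96 = 314.2 L

314 L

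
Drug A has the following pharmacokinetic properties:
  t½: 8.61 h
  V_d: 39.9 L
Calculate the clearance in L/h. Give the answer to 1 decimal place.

k = ln2 / t½ = 0.693147 / 8.61 = 0.08050 h⁻¹
CL = k × Vd = 0.08050 × 39.9 = 3.212 L/h

3.2 L/h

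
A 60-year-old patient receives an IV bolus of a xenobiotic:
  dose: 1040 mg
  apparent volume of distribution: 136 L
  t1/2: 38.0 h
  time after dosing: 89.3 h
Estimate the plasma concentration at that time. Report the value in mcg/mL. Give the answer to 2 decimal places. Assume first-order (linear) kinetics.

C₀ = Dose / Vd = 1040 / 136 = 7.647 mg/L
k = ln2 / t½ = 0.693147 / 38.0 = 0.01824 h⁻¹
C = C₀ · e^(−k·t) = 7.647 × e^(−0.01824 × 89.3)
  = 7.647 × 0.1962 = 1.500 mg/L
(1.500 mg/L = 1.500 mcg/mL)

1.50 mcg/mL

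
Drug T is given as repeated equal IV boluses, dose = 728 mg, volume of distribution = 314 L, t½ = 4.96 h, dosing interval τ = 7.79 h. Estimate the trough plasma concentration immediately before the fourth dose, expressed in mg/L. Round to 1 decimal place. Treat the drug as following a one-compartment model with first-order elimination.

1.1 mg/L

C₀ per dose = Dose / Vd = 728 / 314 = 2.318 mg/L
k = ln2 / t½ = 0.693147 / 4.96 = 0.1397 h⁻¹
Fraction remaining after one interval: r = e^(−kτ) = e^(−0.1397 × 7.79) = 0.3368
Before dose 4, 3 doses have been given (aged 1τ, 2τ, 3τ).
C_trough = C₀ × (r + r² + … + r^3) = C₀ × r(1−r^3)/(1−r)
        = 2.318 × 0.3368 × (1 − 0.03820) / (1 − 0.3368) = 1.132 mg/L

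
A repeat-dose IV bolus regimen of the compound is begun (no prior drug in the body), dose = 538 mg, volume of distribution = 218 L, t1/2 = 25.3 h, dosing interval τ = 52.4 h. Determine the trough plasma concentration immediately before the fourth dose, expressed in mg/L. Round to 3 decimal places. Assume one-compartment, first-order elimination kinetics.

C₀ per dose = Dose / Vd = 538 / 218 = 2.468 mg/L
k = ln2 / t½ = 0.693147 / 25.3 = 0.02740 h⁻¹
Fraction remaining after one interval: r = e^(−kτ) = e^(−0.02740 × 52.4) = 0.2379
Before dose 4, 3 doses have been given (aged 1τ, 2τ, 3τ).
C_trough = C₀ × (r + r² + … + r^3) = C₀ × r(1−r^3)/(1−r)
        = 2.468 × 0.2379 × (1 − 0.01346) / (1 − 0.2379) = 0.7601 mg/L

0.760 mg/L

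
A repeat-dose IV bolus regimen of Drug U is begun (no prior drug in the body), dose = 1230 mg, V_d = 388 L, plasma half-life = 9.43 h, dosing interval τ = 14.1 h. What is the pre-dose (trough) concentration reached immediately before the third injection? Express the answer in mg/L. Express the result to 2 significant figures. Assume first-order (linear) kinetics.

C₀ per dose = Dose / Vd = 1230 / 388 = 3.170 mg/L
k = ln2 / t½ = 0.693147 / 9.43 = 0.07350 h⁻¹
Fraction remaining after one interval: r = e^(−kτ) = e^(−0.07350 × 14.1) = 0.3547
Before dose 3, 2 doses have been given (aged 1τ, 2τ).
C_trough = C₀ × (r + r²) = 3.170 × (0.3547 + 0.1258) = 1.523 mg/L

1.5 mg/L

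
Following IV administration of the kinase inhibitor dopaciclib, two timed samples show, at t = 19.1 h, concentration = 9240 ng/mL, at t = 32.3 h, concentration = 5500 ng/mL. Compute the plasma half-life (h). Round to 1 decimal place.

k = ln(C₁/C₂) / (t₂ − t₁) = ln(9240/5500) / (32.3 − 19.1)
  = 0.5188 / 13.20 = 0.03930 h⁻¹
t½ = ln2 / k = 0.693147 / 0.03930 = 17.64 h

17.6 h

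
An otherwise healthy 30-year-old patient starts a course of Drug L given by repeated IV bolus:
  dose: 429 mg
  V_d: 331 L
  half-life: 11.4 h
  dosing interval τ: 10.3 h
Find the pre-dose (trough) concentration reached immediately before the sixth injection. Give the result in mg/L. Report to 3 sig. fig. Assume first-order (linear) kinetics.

1.42 mg/L

C₀ per dose = Dose / Vd = 429 / 331 = 1.296 mg/L
k = ln2 / t½ = 0.693147 / 11.4 = 0.06080 h⁻¹
Fraction remaining after one interval: r = e^(−kτ) = e^(−0.06080 × 10.3) = 0.5346
Before dose 6, 5 doses have been given (aged 1τ, 2τ, 3τ, 4τ, 5τ).
C_trough = C₀ × (r + r² + … + r^5) = C₀ × r(1−r^5)/(1−r)
        = 1.296 × 0.5346 × (1 − 0.04367) / (1 − 0.5346) = 1.424 mg/L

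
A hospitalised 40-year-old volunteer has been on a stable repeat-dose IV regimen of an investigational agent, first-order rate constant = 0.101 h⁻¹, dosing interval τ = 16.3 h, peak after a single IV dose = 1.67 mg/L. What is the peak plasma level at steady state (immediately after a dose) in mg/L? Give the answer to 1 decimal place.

2.1 mg/L

e^(−kτ) = e^(−0.1010 × 16.3) = 0.1928
Accumulation ratio R = 1 / (1 − e^(−kτ)) = 1 / (1 − 0.1928) = 1.239
Steady-state peak = C₀ × R = 1.67 × 1.239 = 2.069 mg/L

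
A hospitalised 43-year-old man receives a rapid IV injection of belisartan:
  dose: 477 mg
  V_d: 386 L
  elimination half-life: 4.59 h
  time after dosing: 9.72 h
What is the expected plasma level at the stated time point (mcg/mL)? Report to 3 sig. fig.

0.285 mcg/mL

C₀ = Dose / Vd = 477.0 / 386 = 1.236 mg/L
k = ln2 / t½ = 0.693147 / 4.59 = 0.1510 h⁻¹
C = C₀ · e^(−k·t) = 1.236 × e^(−0.1510 × 9.72)
  = 1.236 × 0.2305 = 0.2849 mg/L
(0.2849 mg/L = 0.2849 mcg/mL)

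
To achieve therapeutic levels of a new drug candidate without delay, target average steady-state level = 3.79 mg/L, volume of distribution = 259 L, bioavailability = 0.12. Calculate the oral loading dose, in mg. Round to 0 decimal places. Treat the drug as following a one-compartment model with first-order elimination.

8180 mg

LD = Css × Vd / F = 3.79 × 259 / 0.12 = 8180 mg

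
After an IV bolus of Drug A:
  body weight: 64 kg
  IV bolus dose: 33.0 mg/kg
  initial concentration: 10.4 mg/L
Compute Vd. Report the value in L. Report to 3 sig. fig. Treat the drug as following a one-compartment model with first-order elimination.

203 L

Dose = 33.0 × 64 = 2112 mg
Vd = Dose / C₀ = 2112 / 10.4 = 203.1 L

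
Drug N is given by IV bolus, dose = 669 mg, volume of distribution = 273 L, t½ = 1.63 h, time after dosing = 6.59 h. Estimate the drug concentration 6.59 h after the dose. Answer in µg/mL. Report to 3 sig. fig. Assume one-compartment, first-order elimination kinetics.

0.149 µg/mL

C₀ = Dose / Vd = 669.0 / 273 = 2.451 mg/L
k = ln2 / t½ = 0.693147 / 1.63 = 0.4252 h⁻¹
C = C₀ · e^(−k·t) = 2.451 × e^(−0.4252 × 6.59)
  = 2.451 × 0.06068 = 0.1487 mg/L
(0.1487 mg/L = 0.1487 µg/mL)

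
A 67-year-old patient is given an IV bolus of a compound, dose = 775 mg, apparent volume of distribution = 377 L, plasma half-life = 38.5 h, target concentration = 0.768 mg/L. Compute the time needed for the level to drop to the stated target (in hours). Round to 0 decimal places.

C₀ = Dose / Vd = 775.0 / 377 = 2.056 mg/L
k = ln2 / t½ = 0.693147 / 38.5 = 0.01800 h⁻¹
t = ln(C₀ / C) / k = ln(2.056 / 0.768) / 0.01800
  = ln(2.677) / 0.01800 = 0.9847 / 0.01800 = 54.71 h

55 h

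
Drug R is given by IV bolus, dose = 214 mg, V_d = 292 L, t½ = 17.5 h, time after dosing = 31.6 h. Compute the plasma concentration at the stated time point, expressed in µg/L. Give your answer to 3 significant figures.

C₀ = Dose / Vd = 214.0 / 292 = 0.7329 mg/L
k = ln2 / t½ = 0.693147 / 17.5 = 0.03961 h⁻¹
C = C₀ · e^(−k·t) = 0.7329 × e^(−0.03961 × 31.6)
  = 0.7329 × 0.2860 = 0.2096 mg/L
Convert: 0.2096 mg/L × 1000 = 209.6 µg/L

210 µg/L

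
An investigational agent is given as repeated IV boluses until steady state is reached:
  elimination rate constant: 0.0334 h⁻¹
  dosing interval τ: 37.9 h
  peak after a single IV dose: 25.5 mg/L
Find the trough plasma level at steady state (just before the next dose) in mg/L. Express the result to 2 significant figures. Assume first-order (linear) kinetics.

10 mg/L

e^(−kτ) = e^(−0.03340 × 37.9) = 0.2820
Accumulation ratio R = 1 / (1 − e^(−kτ)) = 1 / (1 − 0.2820) = 1.393
Steady-state trough = C₀ × R × e^(−kτ) = 25.5 × 1.393 × 0.2820 = 10.02 mg/L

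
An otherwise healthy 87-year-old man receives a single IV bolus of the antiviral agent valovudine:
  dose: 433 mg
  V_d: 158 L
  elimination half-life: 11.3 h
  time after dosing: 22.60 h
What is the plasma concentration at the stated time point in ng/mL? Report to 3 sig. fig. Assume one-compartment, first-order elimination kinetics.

C₀ = Dose / Vd = 433.0 / 158 = 2.741 mg/L
k = ln2 / t½ = 0.693147 / 11.3 = 0.06134 h⁻¹
t / t½ = 22.60 / 11.3 = 2 half-lives
C = C₀ × (1/2)^2 = 2.741 × 0.2500 = 0.6853 mg/L
Convert: 0.6853 mg/L × 1000 = 685.3 ng/mL

685 ng/mL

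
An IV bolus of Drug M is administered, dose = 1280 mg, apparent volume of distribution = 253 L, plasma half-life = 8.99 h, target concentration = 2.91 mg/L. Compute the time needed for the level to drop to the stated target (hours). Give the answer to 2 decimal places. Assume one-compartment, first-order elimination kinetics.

C₀ = Dose / Vd = 1280 / 253 = 5.059 mg/L
k = ln2 / t½ = 0.693147 / 8.99 = 0.07710 h⁻¹
t = ln(C₀ / C) / k = ln(5.059 / 2.91) / 0.07710
  = ln(1.738) / 0.07710 = 0.5527 / 0.07710 = 7.169 h

7.17 h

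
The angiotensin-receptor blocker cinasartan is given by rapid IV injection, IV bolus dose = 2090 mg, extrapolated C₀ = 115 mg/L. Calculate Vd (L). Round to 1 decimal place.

18.2 L

Vd = Dose / C₀ = 2090 / 115 = 18.17 L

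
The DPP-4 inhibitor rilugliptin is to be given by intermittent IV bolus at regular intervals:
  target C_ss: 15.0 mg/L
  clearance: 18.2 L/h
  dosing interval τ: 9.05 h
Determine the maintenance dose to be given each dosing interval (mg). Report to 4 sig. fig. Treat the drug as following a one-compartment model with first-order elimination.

2471 mg

At steady state, Dose/τ = Css × CL.
Dose = Css × CL × τ = 15.0 × 18.20 × 9.05 = 2471 mg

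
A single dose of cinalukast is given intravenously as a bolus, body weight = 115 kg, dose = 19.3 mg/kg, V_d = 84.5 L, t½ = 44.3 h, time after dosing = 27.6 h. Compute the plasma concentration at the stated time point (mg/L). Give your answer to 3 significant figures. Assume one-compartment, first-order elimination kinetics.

17.1 mg/L

Total dose = 19.3 × 115 = 2220 mg
C₀ = Dose / Vd = 2220 / 84.5 = 26.27 mg/L
k = ln2 / t½ = 0.693147 / 44.3 = 0.01565 h⁻¹
C = C₀ · e^(−k·t) = 26.27 × e^(−0.01565 × 27.6)
  = 26.27 × 0.6492 = 17.05 mg/L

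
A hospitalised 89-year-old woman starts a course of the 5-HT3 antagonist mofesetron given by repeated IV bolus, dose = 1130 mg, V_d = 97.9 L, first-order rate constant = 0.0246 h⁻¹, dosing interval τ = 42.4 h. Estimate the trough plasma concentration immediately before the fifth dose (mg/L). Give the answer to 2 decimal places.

6.18 mg/L

C₀ per dose = Dose / Vd = 1130 / 97.9 = 11.54 mg/L
Fraction remaining after one interval: r = e^(−kτ) = e^(−0.02460 × 42.4) = 0.3524
Before dose 5, 4 doses have been given (aged 1τ, 2τ, 3τ, 4τ).
C_trough = C₀ × (r + r² + … + r^4) = C₀ × r(1−r^4)/(1−r)
        = 11.54 × 0.3524 × (1 − 0.01542) / (1 − 0.3524) = 6.183 mg/L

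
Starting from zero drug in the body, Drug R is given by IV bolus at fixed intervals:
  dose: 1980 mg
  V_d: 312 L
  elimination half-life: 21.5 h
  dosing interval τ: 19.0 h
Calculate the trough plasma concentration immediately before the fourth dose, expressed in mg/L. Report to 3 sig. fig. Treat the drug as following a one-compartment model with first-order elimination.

6.31 mg/L

C₀ per dose = Dose / Vd = 1980 / 312 = 6.346 mg/L
k = ln2 / t½ = 0.693147 / 21.5 = 0.03224 h⁻¹
Fraction remaining after one interval: r = e^(−kτ) = e^(−0.03224 × 19.0) = 0.5420
Before dose 4, 3 doses have been given (aged 1τ, 2τ, 3τ).
C_trough = C₀ × (r + r² + … + r^3) = C₀ × r(1−r^3)/(1−r)
        = 6.346 × 0.5420 × (1 − 0.1592) / (1 − 0.5420) = 6.314 mg/L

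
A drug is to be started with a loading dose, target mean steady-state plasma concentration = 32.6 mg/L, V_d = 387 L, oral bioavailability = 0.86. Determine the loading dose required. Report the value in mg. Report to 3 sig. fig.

14700 mg

LD = Css × Vd / F = 32.6 × 387 / 0.86 = 14670 mg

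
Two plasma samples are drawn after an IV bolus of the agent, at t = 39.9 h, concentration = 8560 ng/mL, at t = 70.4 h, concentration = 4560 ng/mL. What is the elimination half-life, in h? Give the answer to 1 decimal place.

k = ln(C₁/C₂) / (t₂ − t₁) = ln(8560/4560) / (70.4 − 39.9)
  = 0.6298 / 30.50 = 0.02065 h⁻¹
t½ = ln2 / k = 0.693147 / 0.02065 = 33.57 h

33.6 h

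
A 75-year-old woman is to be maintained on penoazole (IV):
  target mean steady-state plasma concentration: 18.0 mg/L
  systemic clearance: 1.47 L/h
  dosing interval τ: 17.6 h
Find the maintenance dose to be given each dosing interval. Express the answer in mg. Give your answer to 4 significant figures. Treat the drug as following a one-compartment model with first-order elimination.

At steady state, Dose/τ = Css × CL.
Dose = Css × CL × τ = 18.0 × 1.470 × 17.6 = 465.7 mg

465.7 mg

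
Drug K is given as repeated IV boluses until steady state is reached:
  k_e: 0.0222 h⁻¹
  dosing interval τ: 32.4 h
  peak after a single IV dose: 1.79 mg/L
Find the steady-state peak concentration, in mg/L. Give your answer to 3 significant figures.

3.49 mg/L

e^(−kτ) = e^(−0.02220 × 32.4) = 0.4871
Accumulation ratio R = 1 / (1 − e^(−kτ)) = 1 / (1 − 0.4871) = 1.950
Steady-state peak = C₀ × R = 1.79 × 1.950 = 3.491 mg/L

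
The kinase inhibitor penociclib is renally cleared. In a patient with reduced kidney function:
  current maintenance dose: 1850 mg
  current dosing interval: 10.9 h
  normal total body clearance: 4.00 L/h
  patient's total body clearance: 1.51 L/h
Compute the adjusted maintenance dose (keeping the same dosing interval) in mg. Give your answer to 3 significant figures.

698 mg

To keep the same average steady-state level, dosing rate must scale with clearance.
CL ratio = 1.51 / 4.00 = 0.3775
New dose (same interval) = 1850 × 0.3775 = 698.4 mg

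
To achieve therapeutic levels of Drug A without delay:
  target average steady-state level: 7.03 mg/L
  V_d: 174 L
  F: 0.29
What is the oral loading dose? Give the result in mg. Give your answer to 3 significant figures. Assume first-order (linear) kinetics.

LD = Css × Vd / F = 7.03 × 174 / 0.29 = 4218 mg

4220 mg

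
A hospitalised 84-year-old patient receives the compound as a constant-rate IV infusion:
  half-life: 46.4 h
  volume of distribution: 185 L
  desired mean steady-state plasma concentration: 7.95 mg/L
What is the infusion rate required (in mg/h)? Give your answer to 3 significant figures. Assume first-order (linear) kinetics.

22.0 mg/h

k = ln2 / t½ = 0.693147 / 46.4 = 0.01494 h⁻¹
CL = k × Vd = 0.01494 × 185 = 2.764 L/h
At steady state, infusion rate R₀ = Css × CL = 7.95 × 2.764 = 21.97 mg/h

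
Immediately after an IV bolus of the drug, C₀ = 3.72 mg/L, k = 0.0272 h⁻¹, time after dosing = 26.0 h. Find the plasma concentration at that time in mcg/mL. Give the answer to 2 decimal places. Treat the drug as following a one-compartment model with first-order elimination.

C = C₀ · e^(−k·t) = 3.720 × e^(−0.02720 × 26.0)
  = 3.720 × 0.4930 = 1.834 mg/L
(1.834 mg/L = 1.834 mcg/mL)

1.83 mcg/mL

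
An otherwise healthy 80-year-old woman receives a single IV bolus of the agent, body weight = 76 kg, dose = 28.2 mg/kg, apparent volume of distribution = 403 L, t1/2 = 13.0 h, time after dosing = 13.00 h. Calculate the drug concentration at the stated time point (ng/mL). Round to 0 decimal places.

2659 ng/mL

Total dose = 28.2 × 76 = 2143 mg
C₀ = Dose / Vd = 2143 / 403 = 5.318 mg/L
k = ln2 / t½ = 0.693147 / 13.0 = 0.05332 h⁻¹
t / t½ = 13.00 / 13.0 = 1 half-lives
C = C₀ × (1/2)^1 = 5.318 × 0.5000 = 2.659 mg/L
Convert: 2.659 mg/L × 1000 = 2659 ng/mL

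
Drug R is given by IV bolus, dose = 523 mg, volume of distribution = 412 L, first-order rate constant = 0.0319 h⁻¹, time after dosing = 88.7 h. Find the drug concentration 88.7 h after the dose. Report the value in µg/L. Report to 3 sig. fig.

C₀ = Dose / Vd = 523.0 / 412 = 1.269 mg/L
C = C₀ · e^(−k·t) = 1.269 × e^(−0.03190 × 88.7)
  = 1.269 × 0.05904 = 0.07492 mg/L
Convert: 0.07492 mg/L × 1000 = 74.92 µg/L

74.9 µg/L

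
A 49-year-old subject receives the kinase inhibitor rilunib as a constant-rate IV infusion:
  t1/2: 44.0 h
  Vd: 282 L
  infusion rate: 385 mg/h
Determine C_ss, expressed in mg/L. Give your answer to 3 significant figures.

86.7 mg/L

k = ln2 / t½ = 0.693147 / 44.0 = 0.01575 h⁻¹
CL = k × Vd = 0.01575 × 282 = 4.442 L/h
At steady state Css = R₀ / CL = 385 / 4.442 = 86.67 mg/L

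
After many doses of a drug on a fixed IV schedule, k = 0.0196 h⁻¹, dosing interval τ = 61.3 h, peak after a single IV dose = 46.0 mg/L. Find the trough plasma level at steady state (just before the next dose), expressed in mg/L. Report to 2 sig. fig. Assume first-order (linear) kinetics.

e^(−kτ) = e^(−0.01960 × 61.3) = 0.3007
Accumulation ratio R = 1 / (1 − e^(−kτ)) = 1 / (1 − 0.3007) = 1.430
Steady-state trough = C₀ × R × e^(−kτ) = 46.0 × 1.430 × 0.3007 = 19.78 mg/L

20 mg/L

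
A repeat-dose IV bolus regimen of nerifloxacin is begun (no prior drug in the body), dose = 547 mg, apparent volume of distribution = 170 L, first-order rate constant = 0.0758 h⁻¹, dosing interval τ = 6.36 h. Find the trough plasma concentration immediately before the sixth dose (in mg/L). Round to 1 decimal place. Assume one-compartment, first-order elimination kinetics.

4.7 mg/L

C₀ per dose = Dose / Vd = 547 / 170 = 3.218 mg/L
Fraction remaining after one interval: r = e^(−kτ) = e^(−0.07580 × 6.36) = 0.6175
Before dose 6, 5 doses have been given (aged 1τ, 2τ, 3τ, 4τ, 5τ).
C_trough = C₀ × (r + r² + … + r^5) = C₀ × r(1−r^5)/(1−r)
        = 3.218 × 0.6175 × (1 − 0.08978) / (1 − 0.6175) = 4.729 mg/L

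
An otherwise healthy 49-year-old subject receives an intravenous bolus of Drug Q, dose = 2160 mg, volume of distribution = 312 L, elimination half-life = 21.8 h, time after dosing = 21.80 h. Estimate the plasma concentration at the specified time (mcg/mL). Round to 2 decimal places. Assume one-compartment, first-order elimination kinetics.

C₀ = Dose / Vd = 2160 / 312 = 6.923 mg/L
k = ln2 / t½ = 0.693147 / 21.8 = 0.03180 h⁻¹
t / t½ = 21.80 / 21.8 = 1 half-lives
C = C₀ × (1/2)^1 = 6.923 × 0.5000 = 3.462 mg/L
(3.462 mg/L = 3.462 mcg/mL)

3.46 mcg/mL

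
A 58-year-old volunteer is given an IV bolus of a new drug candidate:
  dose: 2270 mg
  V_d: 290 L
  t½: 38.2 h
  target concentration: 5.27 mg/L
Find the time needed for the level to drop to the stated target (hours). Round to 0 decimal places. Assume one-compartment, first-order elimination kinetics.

C₀ = Dose / Vd = 2270 / 290 = 7.828 mg/L
k = ln2 / t½ = 0.693147 / 38.2 = 0.01815 h⁻¹
t = ln(C₀ / C) / k = ln(7.828 / 5.27) / 0.01815
  = ln(1.485) / 0.01815 = 0.3954 / 0.01815 = 21.79 h

22 h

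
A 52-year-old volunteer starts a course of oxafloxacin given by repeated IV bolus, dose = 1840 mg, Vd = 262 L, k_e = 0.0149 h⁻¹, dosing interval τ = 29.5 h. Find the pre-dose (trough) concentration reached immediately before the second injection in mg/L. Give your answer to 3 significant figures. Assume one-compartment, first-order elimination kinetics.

C₀ per dose = Dose / Vd = 1840 / 262 = 7.023 mg/L
Fraction remaining after one interval: r = e^(−kτ) = e^(−0.01490 × 29.5) = 0.6443
Before dose 2, 1 dose has been given (aged 1τ).
C_trough = C₀ × r = 7.023 × 0.6443 = 4.525 mg/L

4.53 mg/L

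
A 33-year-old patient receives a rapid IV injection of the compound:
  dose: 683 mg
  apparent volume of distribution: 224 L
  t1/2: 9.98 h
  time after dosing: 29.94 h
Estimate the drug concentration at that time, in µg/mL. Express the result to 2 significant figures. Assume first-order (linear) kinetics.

C₀ = Dose / Vd = 683.0 / 224 = 3.049 mg/L
k = ln2 / t½ = 0.693147 / 9.98 = 0.06945 h⁻¹
t / t½ = 29.94 / 9.98 = 3 half-lives
C = C₀ × (1/2)^3 = 3.049 × 0.1250 = 0.3811 mg/L
(0.3811 mg/L = 0.3811 µg/mL)

0.38 µg/mL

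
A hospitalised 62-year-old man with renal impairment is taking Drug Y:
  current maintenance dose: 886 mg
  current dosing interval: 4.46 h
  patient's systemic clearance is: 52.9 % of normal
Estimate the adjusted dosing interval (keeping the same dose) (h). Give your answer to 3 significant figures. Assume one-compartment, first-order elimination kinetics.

8.43 h

To keep the same average steady-state level, dosing rate must scale with clearance.
CL ratio = 52.9 / 100 = 0.5290
New interval (same dose) = 4.46 / 0.5290 = 8.431 h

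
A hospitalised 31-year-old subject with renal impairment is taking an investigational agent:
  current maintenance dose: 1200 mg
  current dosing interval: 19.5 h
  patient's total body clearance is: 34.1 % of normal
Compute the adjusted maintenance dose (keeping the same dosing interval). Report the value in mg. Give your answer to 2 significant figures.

410 mg

To keep the same average steady-state level, dosing rate must scale with clearance.
CL ratio = 34.1 / 100 = 0.3410
New dose (same interval) = 1200 × 0.3410 = 409.2 mg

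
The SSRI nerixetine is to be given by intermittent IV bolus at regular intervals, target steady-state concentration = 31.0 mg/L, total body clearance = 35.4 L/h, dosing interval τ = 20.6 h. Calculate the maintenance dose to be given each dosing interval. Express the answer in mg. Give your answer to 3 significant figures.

At steady state, Dose/τ = Css × CL.
Dose = Css × CL × τ = 31.0 × 35.40 × 20.6 = 22610 mg

22600 mg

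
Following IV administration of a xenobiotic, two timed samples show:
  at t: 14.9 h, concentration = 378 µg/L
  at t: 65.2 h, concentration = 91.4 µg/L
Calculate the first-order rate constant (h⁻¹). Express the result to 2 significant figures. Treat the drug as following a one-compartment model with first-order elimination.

k = ln(C₁/C₂) / (t₂ − t₁) = ln(378/91.4) / (65.2 − 14.9)
  = 1.420 / 50.30 = 0.02823 h⁻¹

0.028 h⁻¹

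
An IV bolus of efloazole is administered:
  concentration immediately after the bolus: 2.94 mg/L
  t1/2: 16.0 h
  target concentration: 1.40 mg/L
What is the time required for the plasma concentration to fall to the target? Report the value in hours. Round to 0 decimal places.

k = ln2 / t½ = 0.693147 / 16.0 = 0.04332 h⁻¹
t = ln(C₀ / C) / k = ln(2.940 / 1.40) / 0.04332
  = ln(2.100) / 0.04332 = 0.7419 / 0.04332 = 17.13 h

17 h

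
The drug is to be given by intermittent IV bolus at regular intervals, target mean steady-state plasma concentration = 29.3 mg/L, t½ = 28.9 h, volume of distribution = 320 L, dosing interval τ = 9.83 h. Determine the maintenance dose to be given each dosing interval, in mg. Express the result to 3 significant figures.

2210 mg

k = ln2 / t½ = 0.693147 / 28.9 = 0.02398 h⁻¹
CL = k × Vd = 0.02398 × 320 = 7.674 L/h
At steady state, Dose/τ = Css × CL.
Dose = Css × CL × τ = 29.3 × 7.674 × 9.83 = 2210 mg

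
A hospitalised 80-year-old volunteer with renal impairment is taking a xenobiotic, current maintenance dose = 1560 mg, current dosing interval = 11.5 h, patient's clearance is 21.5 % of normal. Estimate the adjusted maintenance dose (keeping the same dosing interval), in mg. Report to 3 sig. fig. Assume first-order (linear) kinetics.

335 mg

To keep the same average steady-state level, dosing rate must scale with clearance.
CL ratio = 21.5 / 100 = 0.2150
New dose (same interval) = 1560 × 0.2150 = 335.4 mg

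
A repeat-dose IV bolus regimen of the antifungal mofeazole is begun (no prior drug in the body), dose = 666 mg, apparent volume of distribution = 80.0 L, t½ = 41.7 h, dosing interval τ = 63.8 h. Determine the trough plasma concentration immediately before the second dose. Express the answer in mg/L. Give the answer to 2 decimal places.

2.88 mg/L

C₀ per dose = Dose / Vd = 666 / 80.0 = 8.325 mg/L
k = ln2 / t½ = 0.693147 / 41.7 = 0.01662 h⁻¹
Fraction remaining after one interval: r = e^(−kτ) = e^(−0.01662 × 63.8) = 0.3463
Before dose 2, 1 dose has been given (aged 1τ).
C_trough = C₀ × r = 8.325 × 0.3463 = 2.883 mg/L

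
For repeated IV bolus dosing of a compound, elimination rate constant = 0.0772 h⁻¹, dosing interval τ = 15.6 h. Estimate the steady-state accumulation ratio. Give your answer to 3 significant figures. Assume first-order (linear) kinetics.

1.43

e^(−kτ) = e^(−0.07720 × 15.6) = 0.2999
Accumulation ratio R = 1 / (1 − e^(−kτ)) = 1 / (1 − 0.2999) = 1.428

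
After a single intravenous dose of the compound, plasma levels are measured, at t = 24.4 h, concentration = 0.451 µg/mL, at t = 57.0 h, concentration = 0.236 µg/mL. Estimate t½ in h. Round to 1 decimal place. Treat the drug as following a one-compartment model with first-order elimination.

k = ln(C₁/C₂) / (t₂ − t₁) = ln(0.451/0.236) / (57.0 − 24.4)
  = 0.6476 / 32.60 = 0.01987 h⁻¹
t½ = ln2 / k = 0.693147 / 0.01987 = 34.88 h

34.9 h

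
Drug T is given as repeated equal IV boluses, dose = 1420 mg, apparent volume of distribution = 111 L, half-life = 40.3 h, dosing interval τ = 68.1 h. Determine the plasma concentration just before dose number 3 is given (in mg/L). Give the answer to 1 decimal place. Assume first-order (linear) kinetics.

5.2 mg/L

C₀ per dose = Dose / Vd = 1420 / 111 = 12.79 mg/L
k = ln2 / t½ = 0.693147 / 40.3 = 0.01720 h⁻¹
Fraction remaining after one interval: r = e^(−kτ) = e^(−0.01720 × 68.1) = 0.3100
Before dose 3, 2 doses have been given (aged 1τ, 2τ).
C_trough = C₀ × (r + r²) = 12.79 × (0.3100 + 0.09610) = 5.194 mg/L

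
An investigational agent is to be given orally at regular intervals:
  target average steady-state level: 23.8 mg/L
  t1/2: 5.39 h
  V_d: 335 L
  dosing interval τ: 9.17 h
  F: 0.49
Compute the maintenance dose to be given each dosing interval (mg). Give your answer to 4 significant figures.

19190 mg

k = ln2 / t½ = 0.693147 / 5.39 = 0.1286 h⁻¹
CL = k × Vd = 0.1286 × 335 = 43.08 L/h
At steady state, F × (Dose/τ) = Css × CL.
Dose = Css × CL × τ / F = 23.8 × 43.08 × 9.17 / 0.49 = 19190 mg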